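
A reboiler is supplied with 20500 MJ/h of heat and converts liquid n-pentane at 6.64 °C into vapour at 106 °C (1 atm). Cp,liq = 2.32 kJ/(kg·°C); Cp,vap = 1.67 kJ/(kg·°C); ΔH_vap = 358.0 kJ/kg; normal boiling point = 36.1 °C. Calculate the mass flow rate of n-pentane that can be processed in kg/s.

ṁ = 10.5 kg/s

Δh = 2.32×(36.1−6.64) + 358.0 + 1.67×(106−36.1) = 543.08 kJ/kg
Q = 20500 MJ/h = 5694.4 kJ/s = 5694.4 kJ/s
ṁ = Q/Δh = 5694.4 / 543.08 = 10.485 kg/s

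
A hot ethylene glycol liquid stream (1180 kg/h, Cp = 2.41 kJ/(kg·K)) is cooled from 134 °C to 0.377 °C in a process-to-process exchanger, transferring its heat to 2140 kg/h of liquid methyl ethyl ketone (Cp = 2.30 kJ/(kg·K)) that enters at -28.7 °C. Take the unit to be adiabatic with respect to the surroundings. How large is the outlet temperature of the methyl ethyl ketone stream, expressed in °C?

Heat released by hot stream: Q = 1180 × 2.41 × (134 − 0.377) = 380000 kJ/h
Energy balance on cold side (adiabatic exchanger): Q = ṁ_c·Cp_c·(T_c,out − T_c,in)
T_c,out = -28.7 + 380000/(2140 × 2.30) = 48.504 °C

T_c,out = 48.5 °C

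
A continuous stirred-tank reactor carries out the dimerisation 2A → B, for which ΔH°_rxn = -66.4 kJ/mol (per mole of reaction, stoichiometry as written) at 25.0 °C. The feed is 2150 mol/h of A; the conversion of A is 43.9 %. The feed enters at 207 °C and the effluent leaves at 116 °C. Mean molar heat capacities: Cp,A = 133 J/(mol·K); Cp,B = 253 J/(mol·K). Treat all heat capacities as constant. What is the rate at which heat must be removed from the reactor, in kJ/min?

Q_out = 965 kJ/min

Extent of reaction ξ = 0.439 × 2150 / 2 = 471.93 mol/h
Reaction term: ξ·ΔH°_rxn = 471.93 × -66.4 = -31336 kJ/h
Sensible, feed 207→25 °C: -52043 kJ/h
Outlet flows (mol/h): A 1206.2, B 471.93
Sensible, products 25→116 °C: 25463 kJ/h
Q = ΔH = -57916 kJ/h = -16.088 kW
Heat removed = 965.26 kJ/min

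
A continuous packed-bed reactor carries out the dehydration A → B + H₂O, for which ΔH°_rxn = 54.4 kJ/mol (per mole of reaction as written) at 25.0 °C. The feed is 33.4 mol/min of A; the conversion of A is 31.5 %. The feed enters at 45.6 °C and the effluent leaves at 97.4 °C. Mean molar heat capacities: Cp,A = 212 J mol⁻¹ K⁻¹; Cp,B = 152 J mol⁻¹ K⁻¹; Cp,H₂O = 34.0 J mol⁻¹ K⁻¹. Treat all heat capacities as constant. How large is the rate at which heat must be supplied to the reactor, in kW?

Extent of reaction ξ = 0.315 × 33.4 = 10.521 mol/min
Reaction term: ξ·ΔH°_rxn = 10.521 × 54.4 = 572.34 kJ/min
Sensible, feed 45.6→25 °C: -145.86 kJ/min
Outlet flows (mol/min): A 22.879, B 10.521, H₂O 10.521
Sensible, products 25→97.4 °C: 492.85 kJ/min
Q = ΔH = 919.32 kJ/min = 15.322 kW
Heat supplied = 15.322 kW

Q_in = 15.3 kW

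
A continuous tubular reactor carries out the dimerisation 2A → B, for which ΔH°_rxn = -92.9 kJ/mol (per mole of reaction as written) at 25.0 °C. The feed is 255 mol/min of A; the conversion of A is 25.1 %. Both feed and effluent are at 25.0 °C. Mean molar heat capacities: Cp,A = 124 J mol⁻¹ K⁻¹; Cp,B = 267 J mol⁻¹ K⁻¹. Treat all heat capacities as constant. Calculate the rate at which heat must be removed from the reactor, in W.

Q_out = 49600 W

Extent of reaction ξ = 0.251 × 255 / 2 = 32.002 mol/min
Reaction term: ξ·ΔH°_rxn = 32.002 × -92.9 = -2973 kJ/min
Q = ΔH = -2973 kJ/min = -49.551 kW
Heat removed = 49551 W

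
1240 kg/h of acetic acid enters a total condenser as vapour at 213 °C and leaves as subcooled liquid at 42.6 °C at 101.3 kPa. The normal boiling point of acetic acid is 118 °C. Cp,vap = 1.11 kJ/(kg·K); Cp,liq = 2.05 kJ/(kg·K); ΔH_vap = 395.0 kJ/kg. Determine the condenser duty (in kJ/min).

vapour 213→118 °C: -105.45 kJ/kg
condensation at 118 °C: -395 kJ/kg
liquid 118→42.6 °C: -154.57 kJ/kg
Δh = -105.45 + -395 + -154.57 = -655.02 kJ/kg
Q = ṁ·Δh = 1240 kg/h × -655.02 kJ/kg = -812220 kJ/h
|Q| = 225.62 kW = 13537 kJ/min

Q_c = 13500 kJ/min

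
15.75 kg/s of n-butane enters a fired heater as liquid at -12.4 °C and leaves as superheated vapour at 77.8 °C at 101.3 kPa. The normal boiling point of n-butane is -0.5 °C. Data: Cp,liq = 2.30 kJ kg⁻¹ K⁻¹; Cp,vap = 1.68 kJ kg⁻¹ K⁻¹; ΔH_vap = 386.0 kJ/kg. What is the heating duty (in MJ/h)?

Q = 30900 MJ/h

liquid -12.4→-0.5 °C: 27.37 kJ/kg
vaporisation at -0.5 °C: 386 kJ/kg
vapour -0.5→77.8 °C: 131.54 kJ/kg
Δh = 27.37 + 386 + 131.54 = 544.91 kJ/kg
Q = ṁ·Δh = 15.75 kg/s × 544.91 kJ/kg = 8582.4 kJ/s
|Q| = 8582.4 kW = 30897 MJ/h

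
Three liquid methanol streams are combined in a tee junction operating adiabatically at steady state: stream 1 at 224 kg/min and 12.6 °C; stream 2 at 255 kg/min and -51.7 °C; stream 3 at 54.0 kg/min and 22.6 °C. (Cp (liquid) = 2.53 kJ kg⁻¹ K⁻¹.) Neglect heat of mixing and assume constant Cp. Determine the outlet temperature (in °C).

Energy balance with Q = 0: Σ ṁᵢCp,ᵢ(T_out − Tᵢ) = 0
Σ ṁᵢCp,ᵢTᵢ = 224×2.53×12.6 + 255×2.53×-51.7 + 54.0×2.53×22.6 = -23126
Σ ṁᵢCp,ᵢ = 224×2.53 + 255×2.53 + 54.0×2.53 = 1348.5
T_out = -23126 / 1348.5 = -17.15 °C

T_out = -17.1 °C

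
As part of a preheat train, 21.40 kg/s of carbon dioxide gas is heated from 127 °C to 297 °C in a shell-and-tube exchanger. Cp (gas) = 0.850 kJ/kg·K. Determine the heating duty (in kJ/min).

Q = ṁ·Cp·ΔT = 21.40 × 0.850 × (297 − 127) = 3092.3 kJ/s
Heating duty = 185540 kJ/min

Q = 186000 kJ/min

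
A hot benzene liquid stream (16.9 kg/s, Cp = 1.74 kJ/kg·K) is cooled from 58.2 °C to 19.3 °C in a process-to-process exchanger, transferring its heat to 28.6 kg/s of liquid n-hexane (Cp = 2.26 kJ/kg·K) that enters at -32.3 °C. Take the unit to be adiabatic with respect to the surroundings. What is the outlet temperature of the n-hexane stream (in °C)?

Heat released by hot stream: Q = 16.9 × 1.74 × (58.2 − 19.3) = 1143.9 kJ/s
Energy balance on cold side (adiabatic exchanger): Q = ṁ_c·Cp_c·(T_c,out − T_c,in)
T_c,out = -32.3 + 1143.9/(28.6 × 2.26) = -14.603 °C

T_c,out = -14.6 °C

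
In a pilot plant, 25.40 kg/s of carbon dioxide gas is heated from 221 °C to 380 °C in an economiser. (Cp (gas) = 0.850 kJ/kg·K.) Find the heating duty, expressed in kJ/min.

Q = ṁ·Cp·ΔT = 25.40 × 0.850 × (380 − 221) = 3432.8 kJ/s
Heating duty = 205970 kJ/min

Q = 206000 kJ/min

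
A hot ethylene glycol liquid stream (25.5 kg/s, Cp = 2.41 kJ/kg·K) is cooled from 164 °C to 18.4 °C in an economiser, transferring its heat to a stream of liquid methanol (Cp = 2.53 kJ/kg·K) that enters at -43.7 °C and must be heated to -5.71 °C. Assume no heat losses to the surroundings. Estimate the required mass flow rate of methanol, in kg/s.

Heat released by hot stream: Q = 25.5 × 2.41 × (164 − 18.4) = 8947.8 kJ/s
Energy balance on cold side (adiabatic exchanger): Q = ṁ_c·Cp_c·(T_c,out − T_c,in)
ṁ_c = 8947.8 / [2.53 × (-5.71 − -43.7)] = 93.096 kg/s

ṁ_c = 93.1 kg/s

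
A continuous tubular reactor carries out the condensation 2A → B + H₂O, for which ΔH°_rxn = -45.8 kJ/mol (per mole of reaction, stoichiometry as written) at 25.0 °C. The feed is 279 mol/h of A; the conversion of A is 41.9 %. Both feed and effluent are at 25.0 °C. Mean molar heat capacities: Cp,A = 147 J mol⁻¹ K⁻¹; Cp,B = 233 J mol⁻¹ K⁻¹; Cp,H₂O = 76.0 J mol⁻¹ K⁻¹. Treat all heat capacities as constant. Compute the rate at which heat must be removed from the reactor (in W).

Q_out = 744 W

Extent of reaction ξ = 0.419 × 279 / 2 = 58.45 mol/h
Reaction term: ξ·ΔH°_rxn = 58.45 × -45.8 = -2677 kJ/h
Q = ΔH = -2677 kJ/h = -0.74362 kW
Heat removed = 743.62 W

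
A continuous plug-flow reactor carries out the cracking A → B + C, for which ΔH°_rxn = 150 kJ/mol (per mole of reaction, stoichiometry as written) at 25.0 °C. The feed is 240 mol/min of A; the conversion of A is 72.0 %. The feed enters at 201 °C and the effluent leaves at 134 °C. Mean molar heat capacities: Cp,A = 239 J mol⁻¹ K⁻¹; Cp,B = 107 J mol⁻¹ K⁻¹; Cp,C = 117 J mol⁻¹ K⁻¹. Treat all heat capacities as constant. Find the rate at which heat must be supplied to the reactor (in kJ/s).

Q_in = 363 kJ/s

Extent of reaction ξ = 0.720 × 240 = 172.8 mol/min
Reaction term: ξ·ΔH°_rxn = 172.8 × 150 = 25920 kJ/min
Sensible, feed 201→25 °C: -10095 kJ/min
Outlet flows (mol/min): A 67.2, B 172.8, C 172.8
Sensible, products 25→134 °C: 5969.7 kJ/min
Q = ΔH = 21794 kJ/min = 363.24 kW
Heat supplied = 363.24 kJ/s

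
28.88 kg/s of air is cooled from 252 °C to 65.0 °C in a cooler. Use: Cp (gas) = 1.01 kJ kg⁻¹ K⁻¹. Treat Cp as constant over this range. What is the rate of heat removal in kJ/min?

Q_c = 327000 kJ/min

Q = ṁ·Cp·ΔT = 28.88 × 1.01 × (65.0 − 252) = -5454.6 kJ/s
Cooling duty = 327270 kJ/min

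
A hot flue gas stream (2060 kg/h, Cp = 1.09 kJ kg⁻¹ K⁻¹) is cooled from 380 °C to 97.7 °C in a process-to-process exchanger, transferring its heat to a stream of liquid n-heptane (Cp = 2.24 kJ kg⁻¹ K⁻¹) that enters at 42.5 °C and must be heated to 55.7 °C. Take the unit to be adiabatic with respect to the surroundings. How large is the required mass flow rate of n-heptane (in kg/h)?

Heat released by hot stream: Q = 2060 × 1.09 × (380 − 97.7) = 633880 kJ/h
Energy balance on cold side (adiabatic exchanger): Q = ṁ_c·Cp_c·(T_c,out − T_c,in)
ṁ_c = 633880 / [2.24 × (55.7 − 42.5)] = 21438 kg/h

ṁ_c = 21400 kg/h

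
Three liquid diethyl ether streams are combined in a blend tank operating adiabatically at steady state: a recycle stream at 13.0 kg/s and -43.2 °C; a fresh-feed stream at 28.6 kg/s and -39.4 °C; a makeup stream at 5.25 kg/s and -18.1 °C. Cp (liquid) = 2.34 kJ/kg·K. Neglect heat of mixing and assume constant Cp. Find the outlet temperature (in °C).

T_out = -38.1 °C

Adiabatic, steady state ⇒ Σ ṁᵢCp,ᵢ(T_out − Tᵢ) = 0
Σ ṁᵢCp,ᵢTᵢ = 13.0×2.34×-43.2 + 28.6×2.34×-39.4 + 5.25×2.34×-18.1 = -4173.3
Σ ṁᵢCp,ᵢ = 13.0×2.34 + 28.6×2.34 + 5.25×2.34 = 109.63
T_out = -4173.3 / 109.63 = -38.068 °C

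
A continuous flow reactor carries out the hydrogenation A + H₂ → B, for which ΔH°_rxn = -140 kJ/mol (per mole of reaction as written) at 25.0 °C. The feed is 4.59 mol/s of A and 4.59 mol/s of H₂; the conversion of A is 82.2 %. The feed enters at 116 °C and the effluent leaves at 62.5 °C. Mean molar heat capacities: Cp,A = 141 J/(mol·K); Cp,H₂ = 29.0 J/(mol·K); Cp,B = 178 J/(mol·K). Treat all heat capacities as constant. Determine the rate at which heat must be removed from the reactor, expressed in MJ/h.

Q_out = 2050 MJ/h

Extent of reaction ξ = 0.822 × 4.59 = 3.773 mol/s
Reaction term: ξ·ΔH°_rxn = 3.773 × -140 = -528.22 kJ/s
Sensible, feed 116→25 °C: -71.007 kJ/s
Outlet flows (mol/s): A 0.81702, H₂ 0.81702, B 3.773
Sensible, products 25→62.5 °C: 30.393 kJ/s
Q = ΔH = -568.83 kJ/s = -568.83 kW
Heat removed = 2047.8 MJ/h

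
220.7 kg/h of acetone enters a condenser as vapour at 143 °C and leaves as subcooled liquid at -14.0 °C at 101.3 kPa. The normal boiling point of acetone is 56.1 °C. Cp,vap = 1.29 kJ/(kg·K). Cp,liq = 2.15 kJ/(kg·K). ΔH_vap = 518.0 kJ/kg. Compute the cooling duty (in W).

vapour 143→56.1 °C: -112.1 kJ/kg
condensation at 56.1 °C: -518 kJ/kg
liquid 56.1→-14.0 °C: -150.71 kJ/kg
Δh = -112.1 + -518 + -150.71 = -780.82 kJ/kg
Q = ṁ·Δh = 220.7 kg/h × -780.82 kJ/kg = -172330 kJ/h
|Q| = 47.868 kW = 47868 W

Q_c = 47900 W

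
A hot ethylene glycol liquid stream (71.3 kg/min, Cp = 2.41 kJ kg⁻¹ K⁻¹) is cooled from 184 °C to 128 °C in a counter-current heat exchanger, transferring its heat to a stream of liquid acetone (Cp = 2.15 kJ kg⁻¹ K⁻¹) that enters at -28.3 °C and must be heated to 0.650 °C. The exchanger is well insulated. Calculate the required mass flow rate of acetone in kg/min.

ṁ_c = 155 kg/min

Heat released by hot stream: Q = 71.3 × 2.41 × (184 − 128) = 9622.6 kJ/min
Energy balance on cold side (adiabatic exchanger): Q = ṁ_c·Cp_c·(T_c,out − T_c,in)
ṁ_c = 9622.6 / [2.15 × (0.650 − -28.3)] = 154.6 kg/min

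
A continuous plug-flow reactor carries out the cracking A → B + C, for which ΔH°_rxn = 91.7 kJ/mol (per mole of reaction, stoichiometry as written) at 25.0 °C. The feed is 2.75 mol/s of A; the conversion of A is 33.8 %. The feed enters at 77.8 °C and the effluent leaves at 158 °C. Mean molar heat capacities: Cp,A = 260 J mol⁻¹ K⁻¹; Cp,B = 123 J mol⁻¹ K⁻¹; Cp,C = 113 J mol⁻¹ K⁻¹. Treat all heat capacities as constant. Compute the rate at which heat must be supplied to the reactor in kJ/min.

Q_in = 8380 kJ/min

Extent of reaction ξ = 0.338 × 2.75 = 0.9295 mol/s
Reaction term: ξ·ΔH°_rxn = 0.9295 × 91.7 = 85.235 kJ/s
Sensible, feed 77.8→25 °C: -37.752 kJ/s
Outlet flows (mol/s): A 1.8205, B 0.9295, C 0.9295
Sensible, products 25→158 °C: 92.128 kJ/s
Q = ΔH = 139.61 kJ/s = 139.61 kW
Heat supplied = 8376.7 kJ/min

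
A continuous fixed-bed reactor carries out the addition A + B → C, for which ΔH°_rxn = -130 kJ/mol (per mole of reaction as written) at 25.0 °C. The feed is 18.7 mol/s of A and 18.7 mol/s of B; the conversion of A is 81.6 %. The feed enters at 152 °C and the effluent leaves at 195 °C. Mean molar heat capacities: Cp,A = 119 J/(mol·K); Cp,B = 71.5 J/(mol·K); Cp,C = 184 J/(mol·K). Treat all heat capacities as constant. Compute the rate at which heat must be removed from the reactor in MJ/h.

Extent of reaction ξ = 0.816 × 18.7 = 15.259 mol/s
Reaction term: ξ·ΔH°_rxn = 15.259 × -130 = -1983.7 kJ/s
Sensible, feed 152→25 °C: -452.42 kJ/s
Outlet flows (mol/s): A 3.4408, B 3.4408, C 15.259
Sensible, products 25→195 °C: 588.74 kJ/s
Q = ΔH = -1847.4 kJ/s = -1847.4 kW
Heat removed = 6650.6 MJ/h

Q_out = 6650 MJ/h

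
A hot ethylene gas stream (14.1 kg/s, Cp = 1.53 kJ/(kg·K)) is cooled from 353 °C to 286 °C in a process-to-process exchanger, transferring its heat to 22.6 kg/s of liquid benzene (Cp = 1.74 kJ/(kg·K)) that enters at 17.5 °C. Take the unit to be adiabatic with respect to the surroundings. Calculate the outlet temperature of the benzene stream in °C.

T_c,out = 54.3 °C

Heat released by hot stream: Q = 14.1 × 1.53 × (353 − 286) = 1445.4 kJ/s
Energy balance on cold side (adiabatic exchanger): Q = ṁ_c·Cp_c·(T_c,out − T_c,in)
T_c,out = 17.5 + 1445.4/(22.6 × 1.74) = 54.256 °C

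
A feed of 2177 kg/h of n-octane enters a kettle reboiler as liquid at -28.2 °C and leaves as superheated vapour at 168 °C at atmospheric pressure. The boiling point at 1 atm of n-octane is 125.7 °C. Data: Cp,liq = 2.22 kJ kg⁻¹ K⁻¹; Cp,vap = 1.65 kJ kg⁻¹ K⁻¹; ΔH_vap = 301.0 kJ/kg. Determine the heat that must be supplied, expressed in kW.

liquid -28.2→125.7 °C: 341.66 kJ/kg
vaporisation at 125.7 °C: 301 kJ/kg
vapour 125.7→168 °C: 69.795 kJ/kg
Δh = 341.66 + 301 + 69.795 = 712.45 kJ/kg
Q = ṁ·Δh = 2177 kg/h × 712.45 kJ/kg = 1.551e+06 kJ/h
|Q| = 430.84 kW

Q = 431 kW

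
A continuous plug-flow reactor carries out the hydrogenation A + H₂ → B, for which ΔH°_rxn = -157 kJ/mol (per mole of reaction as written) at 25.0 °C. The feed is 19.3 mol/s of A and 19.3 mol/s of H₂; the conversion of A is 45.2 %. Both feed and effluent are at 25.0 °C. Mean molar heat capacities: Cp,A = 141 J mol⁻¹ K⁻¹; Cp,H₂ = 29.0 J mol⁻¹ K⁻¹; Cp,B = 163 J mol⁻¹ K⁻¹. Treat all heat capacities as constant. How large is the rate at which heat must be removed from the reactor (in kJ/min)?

Extent of reaction ξ = 0.452 × 19.3 = 8.7236 mol/s
Reaction term: ξ·ΔH°_rxn = 8.7236 × -157 = -1369.6 kJ/s
Q = ΔH = -1369.6 kJ/s = -1369.6 kW
Heat removed = 82176 kJ/min

Q_out = 82200 kJ/min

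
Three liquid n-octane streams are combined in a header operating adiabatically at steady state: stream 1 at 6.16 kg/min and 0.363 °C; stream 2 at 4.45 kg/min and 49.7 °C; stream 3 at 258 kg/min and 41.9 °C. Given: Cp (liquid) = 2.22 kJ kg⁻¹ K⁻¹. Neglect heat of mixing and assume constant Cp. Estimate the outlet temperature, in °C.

Energy balance with Q = 0: Σ ṁᵢCp,ᵢ(T_out − Tᵢ) = 0
T_out = Σ ṁᵢCp,ᵢTᵢ / Σ ṁᵢCp,ᵢ
      = 24495 / 596.31 = 41.077 °C

T_out = 41.1 °C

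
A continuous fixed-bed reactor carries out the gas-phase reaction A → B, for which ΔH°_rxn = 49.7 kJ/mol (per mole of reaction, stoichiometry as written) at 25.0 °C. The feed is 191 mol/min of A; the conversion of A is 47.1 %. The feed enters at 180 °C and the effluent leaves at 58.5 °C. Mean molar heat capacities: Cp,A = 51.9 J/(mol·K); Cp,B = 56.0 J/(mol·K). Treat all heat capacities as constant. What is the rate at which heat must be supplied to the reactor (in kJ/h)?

Extent of reaction ξ = 0.471 × 191 = 89.961 mol/min
Reaction term: ξ·ΔH°_rxn = 89.961 × 49.7 = 4471.1 kJ/min
Sensible, feed 180→25 °C: -1536.5 kJ/min
Outlet flows (mol/min): A 101.04, B 89.961
Sensible, products 25→58.5 °C: 344.44 kJ/min
Q = ΔH = 3279 kJ/min = 54.65 kW
Heat supplied = 196740 kJ/h

Q_in = 197000 kJ/h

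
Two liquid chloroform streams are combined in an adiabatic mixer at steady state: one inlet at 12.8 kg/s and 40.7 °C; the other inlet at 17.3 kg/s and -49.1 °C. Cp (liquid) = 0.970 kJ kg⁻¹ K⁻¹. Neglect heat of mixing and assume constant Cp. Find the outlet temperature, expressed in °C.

T_out = -10.9 °C

Adiabatic, steady state ⇒ Σ ṁᵢCp,ᵢ(T_out − Tᵢ) = 0
Σ ṁᵢCp,ᵢTᵢ = 12.8×0.970×40.7 + 17.3×0.970×-49.1 = -318.62
Σ ṁᵢCp,ᵢ = 12.8×0.970 + 17.3×0.970 = 29.197
T_out = -318.62 / 29.197 = -10.913 °C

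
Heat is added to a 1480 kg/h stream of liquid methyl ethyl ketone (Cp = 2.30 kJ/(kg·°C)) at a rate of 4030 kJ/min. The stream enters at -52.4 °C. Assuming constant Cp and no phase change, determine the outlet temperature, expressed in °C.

Q = 4030 kJ/min = 241800 kJ/h
ΔT = Q/(ṁ·Cp) = 241800/(1480×2.30) = 71.034 K
T_out = -52.4 + 71.034 = 18.634 °C

T_out = 18.6 °C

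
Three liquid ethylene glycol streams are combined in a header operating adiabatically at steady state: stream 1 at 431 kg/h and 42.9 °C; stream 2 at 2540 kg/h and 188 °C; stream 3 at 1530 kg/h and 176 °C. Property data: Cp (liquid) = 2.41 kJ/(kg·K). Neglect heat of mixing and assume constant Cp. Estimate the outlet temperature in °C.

T_out = 170 °C

Adiabatic, steady state ⇒ Σ ṁᵢCp,ᵢ(T_out − Tᵢ) = 0
T_out = Σ ṁᵢCp,ᵢTᵢ / Σ ṁᵢCp,ᵢ
      = 1.8443e+06 / 10847 = 170.03 °C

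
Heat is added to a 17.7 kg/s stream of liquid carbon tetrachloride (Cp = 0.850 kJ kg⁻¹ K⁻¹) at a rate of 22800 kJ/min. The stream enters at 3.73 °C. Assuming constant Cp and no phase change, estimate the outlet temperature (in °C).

Q = 22800 kJ/min = 380 kJ/s
ΔT = Q/(ṁ·Cp) = 380/(17.7×0.850) = 25.258 K
T_out = 3.73 + 25.258 = 28.988 °C

T_out = 29.0 °C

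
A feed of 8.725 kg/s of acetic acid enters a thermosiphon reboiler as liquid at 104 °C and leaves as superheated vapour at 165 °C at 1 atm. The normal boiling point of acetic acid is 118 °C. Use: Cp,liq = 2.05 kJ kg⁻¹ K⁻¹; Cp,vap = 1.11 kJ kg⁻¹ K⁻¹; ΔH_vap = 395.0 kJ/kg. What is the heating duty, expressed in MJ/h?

liquid 104→118 °C: 28.7 kJ/kg
vaporisation at 118 °C: 395 kJ/kg
vapour 118→165 °C: 52.17 kJ/kg
Δh = 28.7 + 395 + 52.17 = 475.87 kJ/kg
Q = ṁ·Δh = 8.725 kg/s × 475.87 kJ/kg = 4152 kJ/s
|Q| = 4152 kW = 14947 MJ/h

Q = 14900 MJ/h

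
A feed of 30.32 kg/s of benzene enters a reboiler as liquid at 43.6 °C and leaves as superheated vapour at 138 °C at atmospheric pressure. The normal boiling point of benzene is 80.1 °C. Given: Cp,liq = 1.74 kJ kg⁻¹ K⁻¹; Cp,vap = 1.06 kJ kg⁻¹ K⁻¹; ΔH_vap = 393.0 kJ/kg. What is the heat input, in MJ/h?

Q = 56500 MJ/h

liquid 43.6→80.1 °C: 63.51 kJ/kg
vaporisation at 80.1 °C: 393 kJ/kg
vapour 80.1→138 °C: 61.374 kJ/kg
Δh = 63.51 + 393 + 61.374 = 517.88 kJ/kg
Q = ṁ·Δh = 30.32 kg/s × 517.88 kJ/kg = 15702 kJ/s
|Q| = 15702 kW = 56528 MJ/h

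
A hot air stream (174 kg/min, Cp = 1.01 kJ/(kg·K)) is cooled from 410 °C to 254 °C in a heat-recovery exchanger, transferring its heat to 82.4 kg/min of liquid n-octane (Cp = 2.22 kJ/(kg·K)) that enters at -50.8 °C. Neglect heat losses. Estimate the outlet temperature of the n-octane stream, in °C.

Heat released by hot stream: Q = 174 × 1.01 × (410 − 254) = 27415 kJ/min
Energy balance on cold side (adiabatic exchanger): Q = ṁ_c·Cp_c·(T_c,out − T_c,in)
T_c,out = -50.8 + 27415/(82.4 × 2.22) = 99.07 °C

T_c,out = 99.1 °C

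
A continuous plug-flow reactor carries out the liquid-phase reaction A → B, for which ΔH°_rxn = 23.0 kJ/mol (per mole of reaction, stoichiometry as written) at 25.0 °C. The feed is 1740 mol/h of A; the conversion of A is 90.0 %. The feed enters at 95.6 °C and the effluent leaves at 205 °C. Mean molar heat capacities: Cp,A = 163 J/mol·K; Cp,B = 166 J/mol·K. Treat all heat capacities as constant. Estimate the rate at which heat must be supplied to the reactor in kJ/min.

Extent of reaction ξ = 0.900 × 1740 = 1566 mol/h
Reaction term: ξ·ΔH°_rxn = 1566 × 23.0 = 36018 kJ/h
Sensible, feed 95.6→25 °C: -20024 kJ/h
Outlet flows (mol/h): A 174, B 1566
Sensible, products 25→205 °C: 51897 kJ/h
Q = ΔH = 67892 kJ/h = 18.859 kW
Heat supplied = 1131.5 kJ/min

Q_in = 1130 kJ/min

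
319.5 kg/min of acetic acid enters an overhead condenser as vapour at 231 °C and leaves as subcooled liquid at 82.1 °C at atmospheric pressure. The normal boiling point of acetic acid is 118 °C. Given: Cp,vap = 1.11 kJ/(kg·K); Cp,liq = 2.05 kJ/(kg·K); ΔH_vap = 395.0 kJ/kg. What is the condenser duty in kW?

Q_c = 3160 kW

vapour 231→118 °C: -125.43 kJ/kg
condensation at 118 °C: -395 kJ/kg
liquid 118→82.1 °C: -73.595 kJ/kg
Δh = -125.43 + -395 + -73.595 = -594.02 kJ/kg
Q = ṁ·Δh = 319.5 kg/min × -594.02 kJ/kg = -189790 kJ/min
|Q| = 3163.2 kW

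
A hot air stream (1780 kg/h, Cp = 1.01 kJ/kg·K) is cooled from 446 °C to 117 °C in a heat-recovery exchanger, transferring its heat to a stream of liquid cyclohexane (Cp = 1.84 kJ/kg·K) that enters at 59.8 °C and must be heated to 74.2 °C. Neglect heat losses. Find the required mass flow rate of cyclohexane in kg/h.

Heat released by hot stream: Q = 1780 × 1.01 × (446 − 117) = 591480 kJ/h
Energy balance on cold side (adiabatic exchanger): Q = ṁ_c·Cp_c·(T_c,out − T_c,in)
ṁ_c = 591480 / [1.84 × (74.2 − 59.8)] = 22323 kg/h

ṁ_c = 22300 kg/h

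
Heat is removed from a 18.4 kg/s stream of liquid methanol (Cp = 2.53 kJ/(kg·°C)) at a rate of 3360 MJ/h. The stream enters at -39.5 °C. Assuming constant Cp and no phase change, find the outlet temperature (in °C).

Q = 3360 MJ/h = 933.33 kJ/s
ΔT = Q/(ṁ·Cp) = 933.33/(18.4×2.53) = 20.049 K
T_out = -39.5 − 20.049 = -59.549 °C

T_out = -59.5 °C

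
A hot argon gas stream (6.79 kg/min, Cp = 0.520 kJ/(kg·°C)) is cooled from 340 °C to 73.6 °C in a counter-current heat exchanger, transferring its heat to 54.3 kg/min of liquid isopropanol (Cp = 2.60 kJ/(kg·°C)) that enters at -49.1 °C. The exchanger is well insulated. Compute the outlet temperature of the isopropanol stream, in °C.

Heat released by hot stream: Q = 6.79 × 0.520 × (340 − 73.6) = 940.61 kJ/min
Energy balance on cold side (adiabatic exchanger): Q = ṁ_c·Cp_c·(T_c,out − T_c,in)
T_c,out = -49.1 + 940.61/(54.3 × 2.60) = -42.438 °C

T_c,out = -42.4 °C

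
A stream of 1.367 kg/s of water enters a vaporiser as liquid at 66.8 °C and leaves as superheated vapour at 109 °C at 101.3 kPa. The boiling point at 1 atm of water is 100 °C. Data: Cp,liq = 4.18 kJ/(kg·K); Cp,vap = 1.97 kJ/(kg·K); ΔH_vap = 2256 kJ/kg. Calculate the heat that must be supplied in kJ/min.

Q = 198000 kJ/min

liquid 66.8→100 °C: 138.78 kJ/kg
vaporisation at 100 °C: 2256 kJ/kg
vapour 100→109 °C: 17.73 kJ/kg
Δh = 138.78 + 2256 + 17.73 = 2412.5 kJ/kg
Q = ṁ·Δh = 1.367 kg/s × 2412.5 kJ/kg = 3297.9 kJ/s
|Q| = 3297.9 kW = 197870 kJ/min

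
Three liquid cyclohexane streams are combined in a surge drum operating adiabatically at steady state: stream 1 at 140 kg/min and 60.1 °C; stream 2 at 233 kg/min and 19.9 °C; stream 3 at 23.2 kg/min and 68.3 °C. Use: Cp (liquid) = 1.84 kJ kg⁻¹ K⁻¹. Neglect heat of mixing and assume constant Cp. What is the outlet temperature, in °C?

Adiabatic, steady state ⇒ Σ ṁᵢCp,ᵢ(T_out − Tᵢ) = 0
T_out = Σ ṁᵢCp,ᵢTᵢ / Σ ṁᵢCp,ᵢ
      = 26929 / 729.01 = 36.939 °C

T_out = 36.9 °C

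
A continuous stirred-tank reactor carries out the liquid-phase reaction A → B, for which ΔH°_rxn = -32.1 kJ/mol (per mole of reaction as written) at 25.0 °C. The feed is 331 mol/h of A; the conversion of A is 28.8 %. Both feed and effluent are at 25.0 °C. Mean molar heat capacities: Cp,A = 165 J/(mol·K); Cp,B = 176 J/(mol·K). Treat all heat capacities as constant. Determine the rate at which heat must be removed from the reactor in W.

Q_out = 850 W

Extent of reaction ξ = 0.288 × 331 = 95.328 mol/h
Reaction term: ξ·ΔH°_rxn = 95.328 × -32.1 = -3060 kJ/h
Q = ΔH = -3060 kJ/h = -0.85001 kW
Heat removed = 850.01 W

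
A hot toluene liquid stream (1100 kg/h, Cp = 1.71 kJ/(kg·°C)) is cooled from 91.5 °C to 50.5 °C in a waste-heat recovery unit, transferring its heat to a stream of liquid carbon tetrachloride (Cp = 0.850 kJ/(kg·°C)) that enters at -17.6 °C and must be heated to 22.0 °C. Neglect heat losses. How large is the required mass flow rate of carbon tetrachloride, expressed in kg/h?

Heat released by hot stream: Q = 1100 × 1.71 × (91.5 − 50.5) = 77121 kJ/h
Energy balance on cold side (adiabatic exchanger): Q = ṁ_c·Cp_c·(T_c,out − T_c,in)
ṁ_c = 77121 / [0.850 × (22.0 − -17.6)] = 2291.2 kg/h

ṁ_c = 2290 kg/h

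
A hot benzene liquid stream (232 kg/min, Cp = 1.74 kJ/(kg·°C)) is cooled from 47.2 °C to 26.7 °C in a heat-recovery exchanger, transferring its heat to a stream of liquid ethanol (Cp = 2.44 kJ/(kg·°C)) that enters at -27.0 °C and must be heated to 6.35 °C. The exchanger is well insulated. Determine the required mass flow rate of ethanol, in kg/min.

Heat released by hot stream: Q = 232 × 1.74 × (47.2 − 26.7) = 8275.4 kJ/min
Energy balance on cold side (adiabatic exchanger): Q = ṁ_c·Cp_c·(T_c,out − T_c,in)
ṁ_c = 8275.4 / [2.44 × (6.35 − -27.0)] = 101.7 kg/min

ṁ_c = 102 kg/min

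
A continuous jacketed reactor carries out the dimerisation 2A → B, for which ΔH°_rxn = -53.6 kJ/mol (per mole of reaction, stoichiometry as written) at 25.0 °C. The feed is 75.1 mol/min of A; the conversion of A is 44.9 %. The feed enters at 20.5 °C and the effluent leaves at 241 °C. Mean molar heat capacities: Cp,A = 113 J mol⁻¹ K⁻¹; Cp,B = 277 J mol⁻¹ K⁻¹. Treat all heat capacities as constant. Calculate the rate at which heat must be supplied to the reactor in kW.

Q_in = 19.2 kW

Extent of reaction ξ = 0.449 × 75.1 / 2 = 16.86 mol/min
Reaction term: ξ·ΔH°_rxn = 16.86 × -53.6 = -903.69 kJ/min
Sensible, feed 20.5→25 °C: 38.188 kJ/min
Outlet flows (mol/min): A 41.38, B 16.86
Sensible, products 25→241 °C: 2018.8 kJ/min
Q = ΔH = 1153.3 kJ/min = 19.221 kW
Heat supplied = 19.221 kW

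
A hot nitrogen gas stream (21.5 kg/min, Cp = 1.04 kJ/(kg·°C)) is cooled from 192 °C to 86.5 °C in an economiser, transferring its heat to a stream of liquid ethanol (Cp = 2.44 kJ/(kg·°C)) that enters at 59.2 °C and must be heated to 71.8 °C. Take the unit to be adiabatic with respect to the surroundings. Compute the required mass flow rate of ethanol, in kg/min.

ṁ_c = 76.7 kg/min

Heat released by hot stream: Q = 21.5 × 1.04 × (192 − 86.5) = 2359 kJ/min
Energy balance on cold side (adiabatic exchanger): Q = ṁ_c·Cp_c·(T_c,out − T_c,in)
ṁ_c = 2359 / [2.44 × (71.8 − 59.2)] = 76.73 kg/min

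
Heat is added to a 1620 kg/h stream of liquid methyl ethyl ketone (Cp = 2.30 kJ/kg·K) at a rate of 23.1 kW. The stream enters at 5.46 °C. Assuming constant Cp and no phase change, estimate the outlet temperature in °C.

T_out = 27.8 °C

Q = 23.1 kW = 83160 kJ/h
ΔT = Q/(ṁ·Cp) = 83160/(1620×2.30) = 22.319 K
T_out = 5.46 + 22.319 = 27.779 °C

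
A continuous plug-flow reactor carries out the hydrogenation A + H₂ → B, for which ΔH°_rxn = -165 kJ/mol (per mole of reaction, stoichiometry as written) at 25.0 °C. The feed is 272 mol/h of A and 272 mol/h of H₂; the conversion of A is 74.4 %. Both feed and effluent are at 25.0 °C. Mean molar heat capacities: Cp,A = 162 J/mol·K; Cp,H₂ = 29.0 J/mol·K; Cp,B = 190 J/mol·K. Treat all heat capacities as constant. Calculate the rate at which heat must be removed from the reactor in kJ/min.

Q_out = 557 kJ/min

Extent of reaction ξ = 0.744 × 272 = 202.37 mol/h
Reaction term: ξ·ΔH°_rxn = 202.37 × -165 = -33391 kJ/h
Q = ΔH = -33391 kJ/h = -9.2752 kW
Heat removed = 556.51 kJ/min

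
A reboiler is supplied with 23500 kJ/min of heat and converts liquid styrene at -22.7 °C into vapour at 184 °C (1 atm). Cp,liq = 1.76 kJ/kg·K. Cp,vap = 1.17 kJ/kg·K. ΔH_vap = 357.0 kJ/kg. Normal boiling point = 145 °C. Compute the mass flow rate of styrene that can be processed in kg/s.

ṁ = 0.561 kg/s

Δh = 1.76×(145−-22.7) + 357.0 + 1.17×(184−145) = 697.78 kJ/kg
Q = 23500 kJ/min = 391.67 kJ/s = 391.67 kJ/s
ṁ = Q/Δh = 391.67 / 697.78 = 0.5613 kg/s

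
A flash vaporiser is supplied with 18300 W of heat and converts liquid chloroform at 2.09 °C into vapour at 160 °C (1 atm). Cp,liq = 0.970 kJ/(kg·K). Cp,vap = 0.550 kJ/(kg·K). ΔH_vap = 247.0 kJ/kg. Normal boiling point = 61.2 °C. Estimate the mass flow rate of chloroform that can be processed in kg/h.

Δh = 0.970×(61.2−2.09) + 247.0 + 0.550×(160−61.2) = 358.68 kJ/kg
Q = 18300 W = 18.3 kJ/s = 65880 kJ/h
ṁ = Q/Δh = 65880 / 358.68 = 183.68 kg/h

ṁ = 184 kg/h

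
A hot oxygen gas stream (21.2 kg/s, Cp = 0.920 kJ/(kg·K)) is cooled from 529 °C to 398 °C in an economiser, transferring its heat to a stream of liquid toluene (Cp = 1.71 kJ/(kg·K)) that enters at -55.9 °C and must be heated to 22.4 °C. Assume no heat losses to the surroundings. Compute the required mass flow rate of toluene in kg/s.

ṁ_c = 19.1 kg/s

Heat released by hot stream: Q = 21.2 × 0.920 × (529 − 398) = 2555 kJ/s
Energy balance on cold side (adiabatic exchanger): Q = ṁ_c·Cp_c·(T_c,out − T_c,in)
ṁ_c = 2555 / [1.71 × (22.4 − -55.9)] = 19.083 kg/s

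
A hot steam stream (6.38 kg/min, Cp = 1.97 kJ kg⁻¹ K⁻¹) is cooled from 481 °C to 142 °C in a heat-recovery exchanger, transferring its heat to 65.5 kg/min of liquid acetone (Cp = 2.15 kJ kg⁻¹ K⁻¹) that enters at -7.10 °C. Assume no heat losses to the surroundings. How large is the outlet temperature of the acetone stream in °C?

T_c,out = 23.2 °C

Heat released by hot stream: Q = 6.38 × 1.97 × (481 − 142) = 4260.8 kJ/min
Energy balance on cold side (adiabatic exchanger): Q = ṁ_c·Cp_c·(T_c,out − T_c,in)
T_c,out = -7.10 + 4260.8/(65.5 × 2.15) = 23.156 °C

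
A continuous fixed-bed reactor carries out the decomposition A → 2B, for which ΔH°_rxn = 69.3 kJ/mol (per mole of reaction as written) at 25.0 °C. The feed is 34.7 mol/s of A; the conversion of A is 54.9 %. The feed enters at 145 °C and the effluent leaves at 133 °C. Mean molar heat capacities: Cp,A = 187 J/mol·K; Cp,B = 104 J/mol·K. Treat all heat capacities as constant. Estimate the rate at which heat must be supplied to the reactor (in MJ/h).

Q_in = 4630 MJ/h

Extent of reaction ξ = 0.549 × 34.7 = 19.05 mol/s
Reaction term: ξ·ΔH°_rxn = 19.05 × 69.3 = 1320.2 kJ/s
Sensible, feed 145→25 °C: -778.67 kJ/s
Outlet flows (mol/s): A 15.65, B 38.101
Sensible, products 25→133 °C: 744.01 kJ/s
Q = ΔH = 1285.5 kJ/s = 1285.5 kW
Heat supplied = 4627.9 MJ/h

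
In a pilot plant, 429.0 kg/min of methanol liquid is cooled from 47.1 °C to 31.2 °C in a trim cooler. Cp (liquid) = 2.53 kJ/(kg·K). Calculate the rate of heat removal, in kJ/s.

Q_c = 288 kJ/s

Q = ṁ·Cp·ΔT = 429.0 × 2.53 × (31.2 − 47.1) = -17257 kJ/min
Converting: 17257 / 60 s = 287.62 kW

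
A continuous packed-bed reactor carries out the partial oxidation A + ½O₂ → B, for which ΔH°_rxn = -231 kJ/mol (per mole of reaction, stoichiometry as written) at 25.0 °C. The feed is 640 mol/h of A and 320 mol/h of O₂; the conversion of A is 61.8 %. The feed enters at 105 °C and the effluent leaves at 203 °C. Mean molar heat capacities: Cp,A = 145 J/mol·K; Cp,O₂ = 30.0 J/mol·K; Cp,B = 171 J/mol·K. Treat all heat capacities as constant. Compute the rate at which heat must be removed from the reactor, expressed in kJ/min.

Extent of reaction ξ = 0.618 × 640 = 395.52 mol/h
Reaction term: ξ·ΔH°_rxn = 395.52 × -231 = -91365 kJ/h
Sensible, feed 105→25 °C: -8192 kJ/h
Outlet flows (mol/h): A 244.48, O₂ 122.24, B 395.52
Sensible, products 25→203 °C: 19002 kJ/h
Q = ΔH = -80555 kJ/h = -22.377 kW
Heat removed = 1342.6 kJ/min

Q_out = 1340 kJ/min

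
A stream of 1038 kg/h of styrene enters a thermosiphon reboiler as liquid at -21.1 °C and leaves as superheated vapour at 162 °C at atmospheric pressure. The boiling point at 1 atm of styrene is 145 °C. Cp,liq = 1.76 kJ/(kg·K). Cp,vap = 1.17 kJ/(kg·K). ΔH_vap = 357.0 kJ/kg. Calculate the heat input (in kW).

liquid -21.1→145 °C: 292.34 kJ/kg
vaporisation at 145 °C: 357 kJ/kg
vapour 145→162 °C: 19.89 kJ/kg
Δh = 292.34 + 357 + 19.89 = 669.23 kJ/kg
Q = ṁ·Δh = 1038 kg/h × 669.23 kJ/kg = 694660 kJ/h
|Q| = 192.96 kW

Q = 193 kW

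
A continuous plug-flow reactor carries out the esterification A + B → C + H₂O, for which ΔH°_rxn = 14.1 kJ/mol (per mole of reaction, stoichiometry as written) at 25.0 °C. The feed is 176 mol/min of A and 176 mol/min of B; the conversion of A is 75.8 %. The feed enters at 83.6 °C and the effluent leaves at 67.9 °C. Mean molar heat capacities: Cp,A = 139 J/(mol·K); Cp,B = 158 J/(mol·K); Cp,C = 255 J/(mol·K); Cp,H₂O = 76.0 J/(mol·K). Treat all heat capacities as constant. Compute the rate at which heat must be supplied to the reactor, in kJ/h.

Q_in = 75300 kJ/h

Extent of reaction ξ = 0.758 × 176 = 133.41 mol/min
Reaction term: ξ·ΔH°_rxn = 133.41 × 14.1 = 1881.1 kJ/min
Sensible, feed 83.6→25 °C: -3063.1 kJ/min
Outlet flows (mol/min): A 42.592, B 42.592, C 133.41, H₂O 133.41
Sensible, products 25→67.9 °C: 2437.1 kJ/min
Q = ΔH = 1255 kJ/min = 20.916 kW
Heat supplied = 75298 kJ/h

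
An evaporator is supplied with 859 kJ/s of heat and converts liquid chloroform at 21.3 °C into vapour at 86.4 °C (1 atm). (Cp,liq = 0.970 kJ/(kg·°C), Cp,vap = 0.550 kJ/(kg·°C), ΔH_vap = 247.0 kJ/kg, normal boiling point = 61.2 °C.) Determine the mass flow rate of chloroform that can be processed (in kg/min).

ṁ = 172 kg/min

Δh = 0.970×(61.2−21.3) + 247.0 + 0.550×(86.4−61.2) = 299.56 kJ/kg
Q = 859 kJ/s = 859 kJ/s = 51540 kJ/min
ṁ = Q/Δh = 51540 / 299.56 = 172.05 kg/min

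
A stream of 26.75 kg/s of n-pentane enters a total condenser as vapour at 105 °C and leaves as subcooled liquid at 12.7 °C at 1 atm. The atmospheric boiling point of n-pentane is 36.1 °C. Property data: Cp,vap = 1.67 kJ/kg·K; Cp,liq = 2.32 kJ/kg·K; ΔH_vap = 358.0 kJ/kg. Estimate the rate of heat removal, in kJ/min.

Q_c = 846000 kJ/min

vapour 105→36.1 °C: -115.06 kJ/kg
condensation at 36.1 °C: -358 kJ/kg
liquid 36.1→12.7 °C: -54.288 kJ/kg
Δh = -115.06 + -358 + -54.288 = -527.35 kJ/kg
Q = ṁ·Δh = 26.75 kg/s × -527.35 kJ/kg = -14107 kJ/s
|Q| = 14107 kW = 846400 kJ/min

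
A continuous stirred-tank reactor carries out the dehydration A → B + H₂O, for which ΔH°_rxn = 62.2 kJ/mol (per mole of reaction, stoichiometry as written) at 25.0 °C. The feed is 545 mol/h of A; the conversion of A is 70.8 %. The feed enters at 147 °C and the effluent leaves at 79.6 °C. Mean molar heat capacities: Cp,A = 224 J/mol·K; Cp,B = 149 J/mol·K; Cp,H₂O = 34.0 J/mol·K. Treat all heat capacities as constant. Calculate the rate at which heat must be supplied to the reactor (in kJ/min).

Q_in = 248 kJ/min

Extent of reaction ξ = 0.708 × 545 = 385.86 mol/h
Reaction term: ξ·ΔH°_rxn = 385.86 × 62.2 = 24000 kJ/h
Sensible, feed 147→25 °C: -14894 kJ/h
Outlet flows (mol/h): A 159.14, B 385.86, H₂O 385.86
Sensible, products 25→79.6 °C: 5801.8 kJ/h
Q = ΔH = 14909 kJ/h = 4.1413 kW
Heat supplied = 248.48 kJ/min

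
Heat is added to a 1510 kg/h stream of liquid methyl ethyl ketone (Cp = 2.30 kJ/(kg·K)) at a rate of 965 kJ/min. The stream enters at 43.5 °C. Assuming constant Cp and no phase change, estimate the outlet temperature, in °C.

T_out = 60.2 °C

Q = 965 kJ/min = 57900 kJ/h
ΔT = Q/(ṁ·Cp) = 57900/(1510×2.30) = 16.671 K
T_out = 43.5 + 16.671 = 60.171 °C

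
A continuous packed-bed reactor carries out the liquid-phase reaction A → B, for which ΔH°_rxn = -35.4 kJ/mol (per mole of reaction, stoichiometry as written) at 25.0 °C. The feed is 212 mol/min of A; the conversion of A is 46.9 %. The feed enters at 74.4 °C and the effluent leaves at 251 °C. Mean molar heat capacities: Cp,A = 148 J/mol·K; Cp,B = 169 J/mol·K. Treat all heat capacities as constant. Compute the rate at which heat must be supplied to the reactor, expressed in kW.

Extent of reaction ξ = 0.469 × 212 = 99.428 mol/min
Reaction term: ξ·ΔH°_rxn = 99.428 × -35.4 = -3519.8 kJ/min
Sensible, feed 74.4→25 °C: -1550 kJ/min
Outlet flows (mol/min): A 112.57, B 99.428
Sensible, products 25→251 °C: 7562.9 kJ/min
Q = ΔH = 2493.1 kJ/min = 41.552 kW
Heat supplied = 41.552 kW

Q_in = 41.6 kW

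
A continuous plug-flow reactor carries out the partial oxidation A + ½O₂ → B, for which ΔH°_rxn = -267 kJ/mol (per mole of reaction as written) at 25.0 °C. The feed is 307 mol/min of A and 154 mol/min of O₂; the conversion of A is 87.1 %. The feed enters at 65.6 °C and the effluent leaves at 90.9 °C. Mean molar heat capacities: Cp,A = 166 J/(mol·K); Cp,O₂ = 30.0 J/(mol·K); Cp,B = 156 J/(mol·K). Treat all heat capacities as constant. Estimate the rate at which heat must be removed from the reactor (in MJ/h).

Extent of reaction ξ = 0.871 × 307 = 267.4 mol/min
Reaction term: ξ·ΔH°_rxn = 267.4 × -267 = -71395 kJ/min
Sensible, feed 65.6→25 °C: -2256.6 kJ/min
Outlet flows (mol/min): A 39.603, O₂ 20.302, B 267.4
Sensible, products 25→90.9 °C: 3222.3 kJ/min
Q = ΔH = -70429 kJ/min = -1173.8 kW
Heat removed = 4225.8 MJ/h

Q_out = 4230 MJ/h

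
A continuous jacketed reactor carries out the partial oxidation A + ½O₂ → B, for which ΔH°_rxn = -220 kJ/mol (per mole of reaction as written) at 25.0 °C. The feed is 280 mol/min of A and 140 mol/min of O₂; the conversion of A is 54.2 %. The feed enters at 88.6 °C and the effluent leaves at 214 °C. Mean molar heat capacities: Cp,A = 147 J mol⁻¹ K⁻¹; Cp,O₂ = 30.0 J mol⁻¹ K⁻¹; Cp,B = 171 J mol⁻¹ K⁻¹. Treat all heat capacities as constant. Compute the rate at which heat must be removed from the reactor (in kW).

Extent of reaction ξ = 0.542 × 280 = 151.76 mol/min
Reaction term: ξ·ΔH°_rxn = 151.76 × -220 = -33387 kJ/min
Sensible, feed 88.6→25 °C: -2884.9 kJ/min
Outlet flows (mol/min): A 128.24, O₂ 64.12, B 151.76
Sensible, products 25→214 °C: 8831.2 kJ/min
Q = ΔH = -27441 kJ/min = -457.35 kW
Heat removed = 457.35 kW

Q_out = 457 kW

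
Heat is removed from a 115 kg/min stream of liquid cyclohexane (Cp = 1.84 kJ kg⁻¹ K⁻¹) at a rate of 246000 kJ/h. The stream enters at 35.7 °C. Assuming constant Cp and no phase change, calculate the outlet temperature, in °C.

T_out = 16.3 °C

Q = 246000 kJ/h = 4100 kJ/min
ΔT = Q/(ṁ·Cp) = 4100/(115×1.84) = 19.376 K
T_out = 35.7 − 19.376 = 16.324 °C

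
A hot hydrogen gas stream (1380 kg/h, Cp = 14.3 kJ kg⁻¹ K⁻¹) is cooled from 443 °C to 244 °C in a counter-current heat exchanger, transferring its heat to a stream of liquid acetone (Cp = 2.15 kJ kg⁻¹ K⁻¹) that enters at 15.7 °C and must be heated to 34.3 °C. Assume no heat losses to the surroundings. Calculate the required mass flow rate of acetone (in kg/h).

Heat released by hot stream: Q = 1380 × 14.3 × (443 − 244) = 3.9271e+06 kJ/h
Energy balance on cold side (adiabatic exchanger): Q = ṁ_c·Cp_c·(T_c,out − T_c,in)
ṁ_c = 3.9271e+06 / [2.15 × (34.3 − 15.7)] = 98201 kg/h

ṁ_c = 98200 kg/h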